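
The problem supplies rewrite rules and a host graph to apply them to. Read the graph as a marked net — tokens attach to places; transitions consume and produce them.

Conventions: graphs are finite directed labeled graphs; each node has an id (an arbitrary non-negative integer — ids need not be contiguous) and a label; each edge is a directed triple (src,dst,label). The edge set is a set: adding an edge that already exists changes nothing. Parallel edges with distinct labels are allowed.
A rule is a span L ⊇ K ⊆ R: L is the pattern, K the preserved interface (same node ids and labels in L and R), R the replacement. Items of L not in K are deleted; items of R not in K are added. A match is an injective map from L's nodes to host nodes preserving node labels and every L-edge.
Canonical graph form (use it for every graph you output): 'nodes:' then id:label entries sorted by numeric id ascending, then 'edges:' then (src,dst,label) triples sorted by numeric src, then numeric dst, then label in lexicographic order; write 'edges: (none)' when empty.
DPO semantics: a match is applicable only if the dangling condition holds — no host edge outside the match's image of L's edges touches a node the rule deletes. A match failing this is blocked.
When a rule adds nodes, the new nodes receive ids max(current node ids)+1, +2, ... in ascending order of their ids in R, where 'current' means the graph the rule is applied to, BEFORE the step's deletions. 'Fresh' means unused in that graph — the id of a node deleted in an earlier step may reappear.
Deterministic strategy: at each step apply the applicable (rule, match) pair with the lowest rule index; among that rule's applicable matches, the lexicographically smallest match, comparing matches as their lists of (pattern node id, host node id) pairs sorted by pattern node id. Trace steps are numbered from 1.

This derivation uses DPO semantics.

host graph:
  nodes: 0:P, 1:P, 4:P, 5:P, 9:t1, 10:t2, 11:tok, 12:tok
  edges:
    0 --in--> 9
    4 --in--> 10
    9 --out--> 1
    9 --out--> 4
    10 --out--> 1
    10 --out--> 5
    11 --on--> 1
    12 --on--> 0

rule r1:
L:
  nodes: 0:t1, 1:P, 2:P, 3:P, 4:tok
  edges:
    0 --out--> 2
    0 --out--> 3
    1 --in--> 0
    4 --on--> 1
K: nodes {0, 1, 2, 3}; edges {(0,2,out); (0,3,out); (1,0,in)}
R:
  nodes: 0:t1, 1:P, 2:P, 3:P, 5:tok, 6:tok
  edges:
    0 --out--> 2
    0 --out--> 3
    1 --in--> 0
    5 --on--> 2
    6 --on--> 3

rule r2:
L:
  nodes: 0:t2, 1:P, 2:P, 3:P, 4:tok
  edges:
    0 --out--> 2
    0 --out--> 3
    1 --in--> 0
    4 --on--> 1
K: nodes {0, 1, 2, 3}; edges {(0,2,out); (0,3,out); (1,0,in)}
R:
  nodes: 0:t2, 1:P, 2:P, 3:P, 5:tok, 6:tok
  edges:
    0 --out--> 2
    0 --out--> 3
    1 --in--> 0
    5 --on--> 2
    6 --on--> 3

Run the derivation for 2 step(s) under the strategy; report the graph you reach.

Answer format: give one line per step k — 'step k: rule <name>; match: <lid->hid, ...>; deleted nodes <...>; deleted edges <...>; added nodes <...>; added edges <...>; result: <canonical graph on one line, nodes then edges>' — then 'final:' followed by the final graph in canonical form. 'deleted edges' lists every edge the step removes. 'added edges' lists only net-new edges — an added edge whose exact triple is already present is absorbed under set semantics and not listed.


step 1: rule r1; match: 0->9, 1->0, 2->1, 3->4, 4->12; deleted nodes 12; deleted edges (12,0,on); added nodes 13, 14; added edges (13,1,on); (14,4,on); result: nodes: 0:P, 1:P, 4:P, 5:P, 9:t1, 10:t2, 11:tok, 13:tok, 14:tok edges: (0,9,in); (4,10,in); (9,1,out); (9,4,out); (10,1,out); (10,5,out); (11,1,on); (13,1,on); (14,4,on)
step 2: rule r2; match: 0->10, 1->4, 2->1, 3->5, 4->14; deleted nodes 14; deleted edges (14,4,on); added nodes 15, 16; added edges (15,1,on); (16,5,on); result: nodes: 0:P, 1:P, 4:P, 5:P, 9:t1, 10:t2, 11:tok, 13:tok, 15:tok, 16:tok edges: (0,9,in); (4,10,in); (9,1,out); (9,4,out); (10,1,out); (10,5,out); (11,1,on); (13,1,on); (15,1,on); (16,5,on)
final:
nodes: 0:P, 1:P, 4:P, 5:P, 9:t1, 10:t2, 11:tok, 13:tok, 15:tok, 16:tok
edges: (0,9,in); (4,10,in); (9,1,out); (9,4,out); (10,1,out); (10,5,out); (11,1,on); (13,1,on); (15,1,on); (16,5,on)


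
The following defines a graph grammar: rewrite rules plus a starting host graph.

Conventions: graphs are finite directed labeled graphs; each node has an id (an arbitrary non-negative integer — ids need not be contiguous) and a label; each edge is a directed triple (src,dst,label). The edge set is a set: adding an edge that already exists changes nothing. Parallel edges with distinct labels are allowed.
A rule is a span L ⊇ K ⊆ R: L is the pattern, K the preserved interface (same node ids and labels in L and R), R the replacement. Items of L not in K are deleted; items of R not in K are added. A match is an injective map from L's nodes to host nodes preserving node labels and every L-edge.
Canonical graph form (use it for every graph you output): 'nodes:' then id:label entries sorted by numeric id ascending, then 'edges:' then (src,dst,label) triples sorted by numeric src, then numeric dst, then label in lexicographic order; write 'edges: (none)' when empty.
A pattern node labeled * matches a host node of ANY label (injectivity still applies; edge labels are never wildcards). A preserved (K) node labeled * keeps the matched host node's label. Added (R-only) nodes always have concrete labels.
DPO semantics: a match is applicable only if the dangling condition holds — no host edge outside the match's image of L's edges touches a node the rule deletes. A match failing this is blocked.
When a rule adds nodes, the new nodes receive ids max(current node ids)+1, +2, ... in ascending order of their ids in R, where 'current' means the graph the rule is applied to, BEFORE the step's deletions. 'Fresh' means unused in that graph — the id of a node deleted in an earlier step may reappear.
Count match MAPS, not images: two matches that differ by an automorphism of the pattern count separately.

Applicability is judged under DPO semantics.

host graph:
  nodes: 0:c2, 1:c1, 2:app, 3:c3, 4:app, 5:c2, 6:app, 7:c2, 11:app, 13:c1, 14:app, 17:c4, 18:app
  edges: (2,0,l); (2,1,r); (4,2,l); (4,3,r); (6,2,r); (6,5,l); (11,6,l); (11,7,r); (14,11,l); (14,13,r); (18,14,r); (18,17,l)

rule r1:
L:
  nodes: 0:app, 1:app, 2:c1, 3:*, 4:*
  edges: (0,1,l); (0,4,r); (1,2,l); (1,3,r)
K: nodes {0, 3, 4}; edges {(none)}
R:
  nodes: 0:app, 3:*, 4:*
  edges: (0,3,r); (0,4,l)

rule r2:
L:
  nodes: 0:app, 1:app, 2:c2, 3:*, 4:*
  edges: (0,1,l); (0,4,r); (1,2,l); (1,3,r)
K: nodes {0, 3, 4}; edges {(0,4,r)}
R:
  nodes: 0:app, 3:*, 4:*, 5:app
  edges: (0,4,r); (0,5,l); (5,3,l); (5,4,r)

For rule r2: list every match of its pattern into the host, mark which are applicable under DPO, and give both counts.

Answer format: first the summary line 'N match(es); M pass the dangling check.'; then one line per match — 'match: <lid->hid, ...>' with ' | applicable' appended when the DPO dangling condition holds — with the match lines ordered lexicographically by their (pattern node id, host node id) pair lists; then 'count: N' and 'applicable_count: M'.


2 match(es); 1 pass the dangling check.
match: 0->4, 1->2, 2->0, 3->1, 4->3
match: 0->11, 1->6, 2->5, 3->2, 4->7 | applicable
count: 2
applicable_count: 1


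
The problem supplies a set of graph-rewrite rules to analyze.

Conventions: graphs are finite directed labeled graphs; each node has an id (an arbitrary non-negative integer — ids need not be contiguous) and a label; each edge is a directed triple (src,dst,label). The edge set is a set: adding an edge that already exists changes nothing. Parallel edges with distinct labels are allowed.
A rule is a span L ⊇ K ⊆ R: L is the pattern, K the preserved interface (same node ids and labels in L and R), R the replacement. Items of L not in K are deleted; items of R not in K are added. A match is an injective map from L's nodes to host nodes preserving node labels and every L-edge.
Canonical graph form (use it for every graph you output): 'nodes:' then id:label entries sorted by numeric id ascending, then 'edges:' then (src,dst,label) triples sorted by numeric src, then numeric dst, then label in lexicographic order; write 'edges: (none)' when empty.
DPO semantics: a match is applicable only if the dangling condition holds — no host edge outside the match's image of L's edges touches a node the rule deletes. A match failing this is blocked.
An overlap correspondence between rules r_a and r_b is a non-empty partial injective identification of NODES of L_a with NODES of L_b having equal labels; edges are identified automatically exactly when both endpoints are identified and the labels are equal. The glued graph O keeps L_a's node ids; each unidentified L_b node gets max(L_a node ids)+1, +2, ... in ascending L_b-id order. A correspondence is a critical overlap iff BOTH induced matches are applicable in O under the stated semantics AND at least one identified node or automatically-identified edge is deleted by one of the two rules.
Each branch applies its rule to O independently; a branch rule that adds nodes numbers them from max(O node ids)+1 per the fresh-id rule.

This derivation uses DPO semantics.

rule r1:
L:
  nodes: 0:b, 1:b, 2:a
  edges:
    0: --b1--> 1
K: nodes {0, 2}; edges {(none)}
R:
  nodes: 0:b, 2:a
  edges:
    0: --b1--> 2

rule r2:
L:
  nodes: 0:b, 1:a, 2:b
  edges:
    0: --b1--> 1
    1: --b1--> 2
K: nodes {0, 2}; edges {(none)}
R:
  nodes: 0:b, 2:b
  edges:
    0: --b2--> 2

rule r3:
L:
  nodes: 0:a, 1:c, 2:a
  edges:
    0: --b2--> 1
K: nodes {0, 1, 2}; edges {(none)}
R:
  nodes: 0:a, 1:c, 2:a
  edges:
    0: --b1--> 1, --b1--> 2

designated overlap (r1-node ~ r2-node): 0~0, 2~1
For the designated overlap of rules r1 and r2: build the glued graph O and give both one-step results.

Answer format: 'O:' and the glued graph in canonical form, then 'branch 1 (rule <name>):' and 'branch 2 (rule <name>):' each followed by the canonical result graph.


O:
nodes: 0:b, 1:b, 2:a, 3:b
edges: (0,1,b1); (0,2,b1); (2,3,b1)
branch 1 (rule r1):
nodes: 0:b, 2:a, 3:b
edges: (0,2,b1); (2,3,b1)
branch 2 (rule r2):
nodes: 0:b, 1:b, 3:b
edges: (0,1,b1); (0,3,b2)


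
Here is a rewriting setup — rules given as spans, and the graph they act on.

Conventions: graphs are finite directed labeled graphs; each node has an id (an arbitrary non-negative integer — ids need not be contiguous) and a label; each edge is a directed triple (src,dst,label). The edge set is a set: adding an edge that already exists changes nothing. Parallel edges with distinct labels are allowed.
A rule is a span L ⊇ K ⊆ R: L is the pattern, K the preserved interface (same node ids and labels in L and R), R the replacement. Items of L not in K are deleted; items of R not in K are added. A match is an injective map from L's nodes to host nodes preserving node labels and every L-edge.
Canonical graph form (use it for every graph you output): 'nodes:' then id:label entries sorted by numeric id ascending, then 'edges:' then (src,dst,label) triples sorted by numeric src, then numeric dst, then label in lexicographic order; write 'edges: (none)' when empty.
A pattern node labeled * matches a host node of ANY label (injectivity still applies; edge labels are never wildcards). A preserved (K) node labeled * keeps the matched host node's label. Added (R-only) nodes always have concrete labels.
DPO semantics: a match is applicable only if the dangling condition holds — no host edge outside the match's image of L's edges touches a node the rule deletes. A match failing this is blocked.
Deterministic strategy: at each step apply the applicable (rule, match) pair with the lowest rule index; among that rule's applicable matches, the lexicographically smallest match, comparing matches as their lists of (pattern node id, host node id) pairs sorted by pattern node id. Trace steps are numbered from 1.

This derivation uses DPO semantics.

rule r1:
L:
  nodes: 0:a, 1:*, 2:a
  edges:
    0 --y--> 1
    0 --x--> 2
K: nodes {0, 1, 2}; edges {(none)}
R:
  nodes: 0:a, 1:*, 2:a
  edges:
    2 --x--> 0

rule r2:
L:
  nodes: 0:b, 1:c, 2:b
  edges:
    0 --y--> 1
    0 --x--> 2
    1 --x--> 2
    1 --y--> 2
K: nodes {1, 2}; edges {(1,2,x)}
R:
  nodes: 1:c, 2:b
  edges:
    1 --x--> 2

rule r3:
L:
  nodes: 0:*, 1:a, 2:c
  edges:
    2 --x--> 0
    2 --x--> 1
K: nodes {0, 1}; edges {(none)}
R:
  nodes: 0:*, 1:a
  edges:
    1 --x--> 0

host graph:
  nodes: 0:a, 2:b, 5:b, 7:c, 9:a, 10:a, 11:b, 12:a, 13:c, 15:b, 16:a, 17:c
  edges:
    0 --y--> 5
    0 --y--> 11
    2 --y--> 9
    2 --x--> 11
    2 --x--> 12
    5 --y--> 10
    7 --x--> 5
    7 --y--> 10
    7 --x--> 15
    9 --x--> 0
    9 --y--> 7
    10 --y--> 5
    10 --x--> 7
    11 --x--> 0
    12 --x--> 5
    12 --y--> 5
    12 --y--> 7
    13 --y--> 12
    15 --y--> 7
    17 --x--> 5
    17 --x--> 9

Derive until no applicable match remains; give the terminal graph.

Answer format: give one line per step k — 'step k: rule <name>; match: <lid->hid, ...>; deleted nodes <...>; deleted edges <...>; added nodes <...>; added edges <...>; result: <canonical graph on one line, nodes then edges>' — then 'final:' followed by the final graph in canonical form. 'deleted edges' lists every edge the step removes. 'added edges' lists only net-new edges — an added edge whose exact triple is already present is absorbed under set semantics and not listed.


step 1: rule r1; match: 0->9, 1->7, 2->0; deleted nodes (none); deleted edges (9,0,x); (9,7,y); added nodes (none); added edges (0,9,x); result: nodes: 0:a, 2:b, 5:b, 7:c, 9:a, 10:a, 11:b, 12:a, 13:c, 15:b, 16:a, 17:c edges: (0,5,y); (0,9,x); (0,11,y); (2,9,y); (2,11,x); (2,12,x); (5,10,y); (7,5,x); (7,10,y); (7,15,x); (10,5,y); (10,7,x); (11,0,x); (12,5,x); (12,5,y); (12,7,y); (13,12,y); (15,7,y); (17,5,x); (17,9,x)
step 2: rule r1; match: 0->0, 1->5, 2->9; deleted nodes (none); deleted edges (0,5,y); (0,9,x); added nodes (none); added edges (9,0,x); result: nodes: 0:a, 2:b, 5:b, 7:c, 9:a, 10:a, 11:b, 12:a, 13:c, 15:b, 16:a, 17:c edges: (0,11,y); (2,9,y); (2,11,x); (2,12,x); (5,10,y); (7,5,x); (7,10,y); (7,15,x); (9,0,x); (10,5,y); (10,7,x); (11,0,x); (12,5,x); (12,5,y); (12,7,y); (13,12,y); (15,7,y); (17,5,x); (17,9,x)
step 3: rule r3; match: 0->5, 1->9, 2->17; deleted nodes 17; deleted edges (17,5,x); (17,9,x); added nodes (none); added edges (9,5,x); result: nodes: 0:a, 2:b, 5:b, 7:c, 9:a, 10:a, 11:b, 12:a, 13:c, 15:b, 16:a edges: (0,11,y); (2,9,y); (2,11,x); (2,12,x); (5,10,y); (7,5,x); (7,10,y); (7,15,x); (9,0,x); (9,5,x); (10,5,y); (10,7,x); (11,0,x); (12,5,x); (12,5,y); (12,7,y); (13,12,y); (15,7,y)
final:
nodes: 0:a, 2:b, 5:b, 7:c, 9:a, 10:a, 11:b, 12:a, 13:c, 15:b, 16:a
edges: (0,11,y); (2,9,y); (2,11,x); (2,12,x); (5,10,y); (7,5,x); (7,10,y); (7,15,x); (9,0,x); (9,5,x); (10,5,y); (10,7,x); (11,0,x); (12,5,x); (12,5,y); (12,7,y); (13,12,y); (15,7,y)


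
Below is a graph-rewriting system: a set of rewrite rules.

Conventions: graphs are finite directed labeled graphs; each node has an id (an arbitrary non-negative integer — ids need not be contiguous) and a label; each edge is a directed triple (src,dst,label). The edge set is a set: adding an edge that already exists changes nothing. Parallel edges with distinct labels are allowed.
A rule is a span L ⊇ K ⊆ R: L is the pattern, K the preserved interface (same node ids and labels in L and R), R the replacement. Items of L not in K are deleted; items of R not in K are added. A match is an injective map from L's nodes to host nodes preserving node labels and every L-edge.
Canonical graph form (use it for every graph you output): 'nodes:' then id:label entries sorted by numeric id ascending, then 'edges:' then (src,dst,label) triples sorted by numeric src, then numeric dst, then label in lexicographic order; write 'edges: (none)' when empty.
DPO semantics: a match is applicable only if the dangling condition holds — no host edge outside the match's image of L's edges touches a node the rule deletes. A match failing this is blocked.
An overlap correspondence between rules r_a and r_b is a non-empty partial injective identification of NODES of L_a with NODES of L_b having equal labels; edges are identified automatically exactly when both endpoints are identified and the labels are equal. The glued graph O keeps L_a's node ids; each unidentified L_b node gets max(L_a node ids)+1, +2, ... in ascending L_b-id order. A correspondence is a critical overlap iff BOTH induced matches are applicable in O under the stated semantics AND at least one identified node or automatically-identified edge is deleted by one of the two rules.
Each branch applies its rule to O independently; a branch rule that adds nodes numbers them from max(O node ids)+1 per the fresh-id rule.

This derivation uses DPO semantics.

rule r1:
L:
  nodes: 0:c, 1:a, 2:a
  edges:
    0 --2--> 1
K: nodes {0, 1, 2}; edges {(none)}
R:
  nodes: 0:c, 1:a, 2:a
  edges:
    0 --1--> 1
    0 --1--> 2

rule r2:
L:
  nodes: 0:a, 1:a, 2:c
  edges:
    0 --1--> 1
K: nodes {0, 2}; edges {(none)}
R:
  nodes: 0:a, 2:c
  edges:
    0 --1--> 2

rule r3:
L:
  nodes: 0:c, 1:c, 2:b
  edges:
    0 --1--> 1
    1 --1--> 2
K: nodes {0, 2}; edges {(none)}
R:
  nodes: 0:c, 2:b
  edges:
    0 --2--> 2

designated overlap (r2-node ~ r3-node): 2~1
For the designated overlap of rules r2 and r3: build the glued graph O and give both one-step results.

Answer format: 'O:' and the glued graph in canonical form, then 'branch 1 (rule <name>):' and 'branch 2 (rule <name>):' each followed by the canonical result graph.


O:
nodes: 0:a, 1:a, 2:c, 3:c, 4:b
edges: (0,1,1); (2,4,1); (3,2,1)
branch 1 (rule r2):
nodes: 0:a, 2:c, 3:c, 4:b
edges: (0,2,1); (2,4,1); (3,2,1)
branch 2 (rule r3):
nodes: 0:a, 1:a, 3:c, 4:b
edges: (0,1,1); (3,4,2)


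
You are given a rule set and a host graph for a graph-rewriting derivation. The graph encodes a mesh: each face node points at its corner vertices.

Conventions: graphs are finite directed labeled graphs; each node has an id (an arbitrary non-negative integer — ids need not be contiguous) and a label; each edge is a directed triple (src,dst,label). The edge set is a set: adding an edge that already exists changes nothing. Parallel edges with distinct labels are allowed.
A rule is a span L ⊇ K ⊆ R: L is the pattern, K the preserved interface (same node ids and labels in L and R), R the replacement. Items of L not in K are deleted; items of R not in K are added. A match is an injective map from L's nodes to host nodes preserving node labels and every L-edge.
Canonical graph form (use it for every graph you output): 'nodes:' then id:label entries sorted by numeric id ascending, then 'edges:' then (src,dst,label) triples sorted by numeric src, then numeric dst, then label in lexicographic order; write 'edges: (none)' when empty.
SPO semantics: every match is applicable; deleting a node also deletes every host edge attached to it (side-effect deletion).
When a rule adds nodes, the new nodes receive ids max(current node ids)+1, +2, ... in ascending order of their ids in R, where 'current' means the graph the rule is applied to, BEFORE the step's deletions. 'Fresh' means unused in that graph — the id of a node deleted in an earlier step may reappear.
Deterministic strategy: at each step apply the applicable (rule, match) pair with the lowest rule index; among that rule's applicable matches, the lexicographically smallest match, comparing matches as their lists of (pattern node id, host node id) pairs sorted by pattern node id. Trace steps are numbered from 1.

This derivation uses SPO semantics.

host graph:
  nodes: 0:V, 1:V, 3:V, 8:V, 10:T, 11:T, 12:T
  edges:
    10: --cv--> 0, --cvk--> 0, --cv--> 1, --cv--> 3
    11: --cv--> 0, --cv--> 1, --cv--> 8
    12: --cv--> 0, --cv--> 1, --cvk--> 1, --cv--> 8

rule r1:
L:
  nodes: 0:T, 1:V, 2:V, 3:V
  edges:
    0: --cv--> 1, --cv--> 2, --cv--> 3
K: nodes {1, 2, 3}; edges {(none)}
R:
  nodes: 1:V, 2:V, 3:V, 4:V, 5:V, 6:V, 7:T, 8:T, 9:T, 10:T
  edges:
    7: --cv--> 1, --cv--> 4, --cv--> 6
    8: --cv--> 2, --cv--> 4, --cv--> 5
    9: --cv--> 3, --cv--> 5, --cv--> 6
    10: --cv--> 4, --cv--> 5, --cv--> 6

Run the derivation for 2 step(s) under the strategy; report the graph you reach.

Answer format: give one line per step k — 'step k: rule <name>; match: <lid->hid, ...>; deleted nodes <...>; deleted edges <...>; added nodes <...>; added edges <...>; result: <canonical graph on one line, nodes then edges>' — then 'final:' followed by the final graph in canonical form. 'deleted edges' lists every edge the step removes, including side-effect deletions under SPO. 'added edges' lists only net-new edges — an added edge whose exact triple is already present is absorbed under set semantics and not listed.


step 1: rule r1; match: 0->10, 1->0, 2->1, 3->3; deleted nodes 10; deleted edges (10,0,cv); (10,0,cvk); (10,1,cv); (10,3,cv); added nodes 13, 14, 15, 16, 17, 18, 19; added edges (16,0,cv); (16,13,cv); (16,15,cv); (17,1,cv); (17,13,cv); (17,14,cv); (18,3,cv); (18,14,cv); (18,15,cv); (19,13,cv); (19,14,cv); (19,15,cv); result: nodes: 0:V, 1:V, 3:V, 8:V, 11:T, 12:T, 13:V, 14:V, 15:V, 16:T, 17:T, 18:T, 19:T edges: (11,0,cv); (11,1,cv); (11,8,cv); (12,0,cv); (12,1,cv); (12,1,cvk); (12,8,cv); (16,0,cv); (16,13,cv); (16,15,cv); (17,1,cv); (17,13,cv); (17,14,cv); (18,3,cv); (18,14,cv); (18,15,cv); (19,13,cv); (19,14,cv); (19,15,cv)
step 2: rule r1; match: 0->11, 1->0, 2->1, 3->8; deleted nodes 11; deleted edges (11,0,cv); (11,1,cv); (11,8,cv); added nodes 20, 21, 22, 23, 24, 25, 26; added edges (23,0,cv); (23,20,cv); (23,22,cv); (24,1,cv); (24,20,cv); (24,21,cv); (25,8,cv); (25,21,cv); (25,22,cv); (26,20,cv); (26,21,cv); (26,22,cv); result: nodes: 0:V, 1:V, 3:V, 8:V, 12:T, 13:V, 14:V, 15:V, 16:T, 17:T, 18:T, 19:T, 20:V, 21:V, 22:V, 23:T, 24:T, 25:T, 26:T edges: (12,0,cv); (12,1,cv); (12,1,cvk); (12,8,cv); (16,0,cv); (16,13,cv); (16,15,cv); (17,1,cv); (17,13,cv); (17,14,cv); (18,3,cv); (18,14,cv); (18,15,cv); (19,13,cv); (19,14,cv); (19,15,cv); (23,0,cv); (23,20,cv); (23,22,cv); (24,1,cv); (24,20,cv); (24,21,cv); (25,8,cv); (25,21,cv); (25,22,cv); (26,20,cv); (26,21,cv); (26,22,cv)
final:
nodes: 0:V, 1:V, 3:V, 8:V, 12:T, 13:V, 14:V, 15:V, 16:T, 17:T, 18:T, 19:T, 20:V, 21:V, 22:V, 23:T, 24:T, 25:T, 26:T
edges: (12,0,cv); (12,1,cv); (12,1,cvk); (12,8,cv); (16,0,cv); (16,13,cv); (16,15,cv); (17,1,cv); (17,13,cv); (17,14,cv); (18,3,cv); (18,14,cv); (18,15,cv); (19,13,cv); (19,14,cv); (19,15,cv); (23,0,cv); (23,20,cv); (23,22,cv); (24,1,cv); (24,20,cv); (24,21,cv); (25,8,cv); (25,21,cv); (25,22,cv); (26,20,cv); (26,21,cv); (26,22,cv)


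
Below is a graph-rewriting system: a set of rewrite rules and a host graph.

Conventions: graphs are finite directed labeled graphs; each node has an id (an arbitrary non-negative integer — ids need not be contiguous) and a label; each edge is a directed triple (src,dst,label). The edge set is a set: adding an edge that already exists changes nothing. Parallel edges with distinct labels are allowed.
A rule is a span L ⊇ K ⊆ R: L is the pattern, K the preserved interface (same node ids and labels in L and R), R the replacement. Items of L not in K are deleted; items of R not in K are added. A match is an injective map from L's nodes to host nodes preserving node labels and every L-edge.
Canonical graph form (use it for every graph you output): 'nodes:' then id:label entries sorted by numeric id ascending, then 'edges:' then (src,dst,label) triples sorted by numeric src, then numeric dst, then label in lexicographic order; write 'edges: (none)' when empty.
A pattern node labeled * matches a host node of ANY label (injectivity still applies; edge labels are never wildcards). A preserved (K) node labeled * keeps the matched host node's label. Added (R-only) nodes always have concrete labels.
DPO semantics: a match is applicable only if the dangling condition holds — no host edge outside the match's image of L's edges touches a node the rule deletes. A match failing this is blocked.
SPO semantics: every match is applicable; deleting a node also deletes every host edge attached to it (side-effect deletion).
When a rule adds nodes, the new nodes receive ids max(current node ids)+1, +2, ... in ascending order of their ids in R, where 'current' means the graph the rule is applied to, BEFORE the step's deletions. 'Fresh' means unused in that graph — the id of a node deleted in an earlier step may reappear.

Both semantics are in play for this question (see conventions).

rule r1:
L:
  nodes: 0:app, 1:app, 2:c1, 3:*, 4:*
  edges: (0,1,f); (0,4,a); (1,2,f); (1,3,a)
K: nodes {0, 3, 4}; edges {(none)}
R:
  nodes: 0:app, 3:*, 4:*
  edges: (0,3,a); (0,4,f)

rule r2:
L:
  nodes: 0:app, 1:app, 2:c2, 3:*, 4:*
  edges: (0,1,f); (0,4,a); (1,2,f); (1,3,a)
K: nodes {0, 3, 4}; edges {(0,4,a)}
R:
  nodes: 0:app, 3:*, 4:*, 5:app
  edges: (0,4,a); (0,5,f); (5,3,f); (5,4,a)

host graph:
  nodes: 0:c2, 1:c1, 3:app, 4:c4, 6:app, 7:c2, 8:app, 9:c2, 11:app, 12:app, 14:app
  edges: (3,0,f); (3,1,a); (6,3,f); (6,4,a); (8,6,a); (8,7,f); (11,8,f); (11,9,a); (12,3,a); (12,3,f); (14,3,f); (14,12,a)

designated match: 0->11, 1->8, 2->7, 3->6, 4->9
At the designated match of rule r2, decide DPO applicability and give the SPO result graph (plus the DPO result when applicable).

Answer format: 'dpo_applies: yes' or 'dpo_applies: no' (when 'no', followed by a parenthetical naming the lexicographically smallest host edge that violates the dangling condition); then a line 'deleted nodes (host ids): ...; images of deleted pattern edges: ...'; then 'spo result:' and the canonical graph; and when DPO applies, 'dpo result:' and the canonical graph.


dpo_applies: yes
deleted nodes (host ids): 7, 8; images of deleted pattern edges: (8,6,a); (8,7,f); (11,8,f)
spo result:
nodes: 0:c2, 1:c1, 3:app, 4:c4, 6:app, 9:c2, 11:app, 12:app, 14:app, 15:app
edges: (3,0,f); (3,1,a); (6,3,f); (6,4,a); (11,9,a); (11,15,f); (12,3,a); (12,3,f); (14,3,f); (14,12,a); (15,6,f); (15,9,a)
dpo result:
nodes: 0:c2, 1:c1, 3:app, 4:c4, 6:app, 9:c2, 11:app, 12:app, 14:app, 15:app
edges: (3,0,f); (3,1,a); (6,3,f); (6,4,a); (11,9,a); (11,15,f); (12,3,a); (12,3,f); (14,3,f); (14,12,a); (15,6,f); (15,9,a)


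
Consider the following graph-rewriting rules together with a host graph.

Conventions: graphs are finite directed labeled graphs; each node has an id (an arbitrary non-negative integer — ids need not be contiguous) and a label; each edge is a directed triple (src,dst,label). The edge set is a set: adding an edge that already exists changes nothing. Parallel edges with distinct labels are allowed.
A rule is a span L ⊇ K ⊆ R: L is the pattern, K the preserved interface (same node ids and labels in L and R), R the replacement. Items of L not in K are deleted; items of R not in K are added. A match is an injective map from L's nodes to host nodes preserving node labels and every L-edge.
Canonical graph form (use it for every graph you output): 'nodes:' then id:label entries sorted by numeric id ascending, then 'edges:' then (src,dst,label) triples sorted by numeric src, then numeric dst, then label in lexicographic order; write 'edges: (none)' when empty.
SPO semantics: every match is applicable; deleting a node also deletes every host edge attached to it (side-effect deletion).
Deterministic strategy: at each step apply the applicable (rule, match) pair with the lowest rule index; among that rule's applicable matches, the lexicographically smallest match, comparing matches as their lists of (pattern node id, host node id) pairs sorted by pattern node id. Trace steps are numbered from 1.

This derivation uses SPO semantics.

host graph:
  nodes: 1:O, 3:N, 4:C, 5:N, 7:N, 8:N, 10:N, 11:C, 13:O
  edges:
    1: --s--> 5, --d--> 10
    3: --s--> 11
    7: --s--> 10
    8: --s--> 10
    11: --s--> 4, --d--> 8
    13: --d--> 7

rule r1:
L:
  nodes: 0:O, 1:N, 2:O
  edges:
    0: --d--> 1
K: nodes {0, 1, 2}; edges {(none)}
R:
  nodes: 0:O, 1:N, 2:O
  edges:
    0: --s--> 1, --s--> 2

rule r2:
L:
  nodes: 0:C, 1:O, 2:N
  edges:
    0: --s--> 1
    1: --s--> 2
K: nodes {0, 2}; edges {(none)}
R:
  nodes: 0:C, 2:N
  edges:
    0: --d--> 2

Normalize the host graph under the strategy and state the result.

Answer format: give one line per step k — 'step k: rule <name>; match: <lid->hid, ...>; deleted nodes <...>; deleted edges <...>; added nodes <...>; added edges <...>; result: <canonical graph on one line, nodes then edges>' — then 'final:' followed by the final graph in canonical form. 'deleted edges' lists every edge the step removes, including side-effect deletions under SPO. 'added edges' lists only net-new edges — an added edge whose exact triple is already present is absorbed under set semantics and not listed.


step 1: rule r1; match: 0->1, 1->10, 2->13; deleted nodes (none); deleted edges (1,10,d); added nodes (none); added edges (1,10,s); (1,13,s); result: nodes: 1:O, 3:N, 4:C, 5:N, 7:N, 8:N, 10:N, 11:C, 13:O edges: (1,5,s); (1,10,s); (1,13,s); (3,11,s); (7,10,s); (8,10,s); (11,4,s); (11,8,d); (13,7,d)
step 2: rule r1; match: 0->13, 1->7, 2->1; deleted nodes (none); deleted edges (13,7,d); added nodes (none); added edges (13,1,s); (13,7,s); result: nodes: 1:O, 3:N, 4:C, 5:N, 7:N, 8:N, 10:N, 11:C, 13:O edges: (1,5,s); (1,10,s); (1,13,s); (3,11,s); (7,10,s); (8,10,s); (11,4,s); (11,8,d); (13,1,s); (13,7,s)
final:
nodes: 1:O, 3:N, 4:C, 5:N, 7:N, 8:N, 10:N, 11:C, 13:O
edges: (1,5,s); (1,10,s); (1,13,s); (3,11,s); (7,10,s); (8,10,s); (11,4,s); (11,8,d); (13,1,s); (13,7,s)


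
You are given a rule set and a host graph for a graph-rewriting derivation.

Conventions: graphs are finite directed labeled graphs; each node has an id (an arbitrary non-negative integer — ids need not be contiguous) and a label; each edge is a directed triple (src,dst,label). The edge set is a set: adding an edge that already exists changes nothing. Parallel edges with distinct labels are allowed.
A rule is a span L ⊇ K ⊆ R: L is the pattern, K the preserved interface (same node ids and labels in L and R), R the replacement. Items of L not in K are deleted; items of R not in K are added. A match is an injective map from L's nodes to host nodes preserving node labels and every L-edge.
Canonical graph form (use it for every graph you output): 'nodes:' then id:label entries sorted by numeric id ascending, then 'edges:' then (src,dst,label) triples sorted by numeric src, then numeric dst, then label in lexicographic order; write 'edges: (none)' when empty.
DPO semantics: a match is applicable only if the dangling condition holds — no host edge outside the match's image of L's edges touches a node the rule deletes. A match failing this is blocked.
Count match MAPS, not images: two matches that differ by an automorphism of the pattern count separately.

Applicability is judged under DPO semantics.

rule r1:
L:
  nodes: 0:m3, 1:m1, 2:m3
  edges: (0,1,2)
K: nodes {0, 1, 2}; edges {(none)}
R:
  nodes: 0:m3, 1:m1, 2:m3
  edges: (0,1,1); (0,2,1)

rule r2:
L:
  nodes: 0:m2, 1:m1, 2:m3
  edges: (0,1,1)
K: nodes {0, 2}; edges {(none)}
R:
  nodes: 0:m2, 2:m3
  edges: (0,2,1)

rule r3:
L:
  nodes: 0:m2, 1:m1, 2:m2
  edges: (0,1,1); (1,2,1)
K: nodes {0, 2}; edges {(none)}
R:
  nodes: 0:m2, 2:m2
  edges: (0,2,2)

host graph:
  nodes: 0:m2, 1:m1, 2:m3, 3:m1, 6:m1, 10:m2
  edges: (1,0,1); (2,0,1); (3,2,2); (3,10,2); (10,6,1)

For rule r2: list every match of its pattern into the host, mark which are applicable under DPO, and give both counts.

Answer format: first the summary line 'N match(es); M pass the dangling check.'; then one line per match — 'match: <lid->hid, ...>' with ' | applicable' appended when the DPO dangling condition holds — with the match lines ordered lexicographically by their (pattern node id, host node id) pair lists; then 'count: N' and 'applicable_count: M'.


1 match(es); 1 pass the dangling check.
match: 0->10, 1->6, 2->2 | applicable
count: 1
applicable_count: 1


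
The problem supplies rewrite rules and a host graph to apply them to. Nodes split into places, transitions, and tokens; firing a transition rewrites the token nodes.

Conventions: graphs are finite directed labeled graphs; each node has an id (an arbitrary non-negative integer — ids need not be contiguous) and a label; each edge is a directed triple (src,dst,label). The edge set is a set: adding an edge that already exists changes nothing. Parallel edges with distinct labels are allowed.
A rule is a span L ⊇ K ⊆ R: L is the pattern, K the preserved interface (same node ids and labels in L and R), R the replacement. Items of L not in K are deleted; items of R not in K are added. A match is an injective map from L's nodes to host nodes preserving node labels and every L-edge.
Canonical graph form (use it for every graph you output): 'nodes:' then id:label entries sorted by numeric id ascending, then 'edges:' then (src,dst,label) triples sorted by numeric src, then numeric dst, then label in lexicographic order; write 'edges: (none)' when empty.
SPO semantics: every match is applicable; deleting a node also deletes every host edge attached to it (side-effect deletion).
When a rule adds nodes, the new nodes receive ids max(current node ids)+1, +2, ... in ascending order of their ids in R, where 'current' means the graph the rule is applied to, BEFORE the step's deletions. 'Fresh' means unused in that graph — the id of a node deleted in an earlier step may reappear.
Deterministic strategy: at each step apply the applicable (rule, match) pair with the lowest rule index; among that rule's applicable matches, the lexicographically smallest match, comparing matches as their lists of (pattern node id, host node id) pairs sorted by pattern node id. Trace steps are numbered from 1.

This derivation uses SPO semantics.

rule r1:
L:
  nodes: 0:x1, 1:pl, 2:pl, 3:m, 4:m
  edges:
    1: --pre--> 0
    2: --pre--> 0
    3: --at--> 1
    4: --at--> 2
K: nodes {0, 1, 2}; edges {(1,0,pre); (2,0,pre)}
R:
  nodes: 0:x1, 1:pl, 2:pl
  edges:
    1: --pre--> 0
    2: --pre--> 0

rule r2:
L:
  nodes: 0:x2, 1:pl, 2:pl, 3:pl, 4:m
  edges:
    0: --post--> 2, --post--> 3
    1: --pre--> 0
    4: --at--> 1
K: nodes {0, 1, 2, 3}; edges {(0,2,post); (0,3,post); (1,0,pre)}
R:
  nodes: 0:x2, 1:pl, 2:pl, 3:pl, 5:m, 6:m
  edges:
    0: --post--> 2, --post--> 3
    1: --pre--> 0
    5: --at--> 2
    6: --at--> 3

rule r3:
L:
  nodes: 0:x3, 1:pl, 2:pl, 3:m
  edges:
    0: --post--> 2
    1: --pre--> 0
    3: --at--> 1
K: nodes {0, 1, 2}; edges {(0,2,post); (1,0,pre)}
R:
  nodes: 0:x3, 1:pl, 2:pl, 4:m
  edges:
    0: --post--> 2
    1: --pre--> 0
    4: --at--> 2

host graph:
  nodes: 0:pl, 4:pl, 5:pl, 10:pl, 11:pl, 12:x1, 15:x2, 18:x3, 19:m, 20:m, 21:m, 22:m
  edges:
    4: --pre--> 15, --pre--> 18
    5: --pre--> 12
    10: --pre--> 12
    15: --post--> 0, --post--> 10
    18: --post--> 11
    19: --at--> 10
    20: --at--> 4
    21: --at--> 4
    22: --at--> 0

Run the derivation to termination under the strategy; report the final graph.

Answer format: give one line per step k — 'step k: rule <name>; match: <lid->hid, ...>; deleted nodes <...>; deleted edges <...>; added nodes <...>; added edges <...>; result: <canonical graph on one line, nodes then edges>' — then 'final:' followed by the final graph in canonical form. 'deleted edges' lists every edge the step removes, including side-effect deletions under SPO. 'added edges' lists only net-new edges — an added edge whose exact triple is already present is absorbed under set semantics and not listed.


step 1: rule r2; match: 0->15, 1->4, 2->0, 3->10, 4->20; deleted nodes 20; deleted edges (20,4,at); added nodes 23, 24; added edges (23,0,at); (24,10,at); result: nodes: 0:pl, 4:pl, 5:pl, 10:pl, 11:pl, 12:x1, 15:x2, 18:x3, 19:m, 21:m, 22:m, 23:m, 24:m edges: (4,15,pre); (4,18,pre); (5,12,pre); (10,12,pre); (15,0,post); (15,10,post); (18,11,post); (19,10,at); (21,4,at); (22,0,at); (23,0,at); (24,10,at)
step 2: rule r2; match: 0->15, 1->4, 2->0, 3->10, 4->21; deleted nodes 21; deleted edges (21,4,at); added nodes 25, 26; added edges (25,0,at); (26,10,at); result: nodes: 0:pl, 4:pl, 5:pl, 10:pl, 11:pl, 12:x1, 15:x2, 18:x3, 19:m, 22:m, 23:m, 24:m, 25:m, 26:m edges: (4,15,pre); (4,18,pre); (5,12,pre); (10,12,pre); (15,0,post); (15,10,post); (18,11,post); (19,10,at); (22,0,at); (23,0,at); (24,10,at); (25,0,at); (26,10,at)
final:
nodes: 0:pl, 4:pl, 5:pl, 10:pl, 11:pl, 12:x1, 15:x2, 18:x3, 19:m, 22:m, 23:m, 24:m, 25:m, 26:m
edges: (4,15,pre); (4,18,pre); (5,12,pre); (10,12,pre); (15,0,post); (15,10,post); (18,11,post); (19,10,at); (22,0,at); (23,0,at); (24,10,at); (25,0,at); (26,10,at)


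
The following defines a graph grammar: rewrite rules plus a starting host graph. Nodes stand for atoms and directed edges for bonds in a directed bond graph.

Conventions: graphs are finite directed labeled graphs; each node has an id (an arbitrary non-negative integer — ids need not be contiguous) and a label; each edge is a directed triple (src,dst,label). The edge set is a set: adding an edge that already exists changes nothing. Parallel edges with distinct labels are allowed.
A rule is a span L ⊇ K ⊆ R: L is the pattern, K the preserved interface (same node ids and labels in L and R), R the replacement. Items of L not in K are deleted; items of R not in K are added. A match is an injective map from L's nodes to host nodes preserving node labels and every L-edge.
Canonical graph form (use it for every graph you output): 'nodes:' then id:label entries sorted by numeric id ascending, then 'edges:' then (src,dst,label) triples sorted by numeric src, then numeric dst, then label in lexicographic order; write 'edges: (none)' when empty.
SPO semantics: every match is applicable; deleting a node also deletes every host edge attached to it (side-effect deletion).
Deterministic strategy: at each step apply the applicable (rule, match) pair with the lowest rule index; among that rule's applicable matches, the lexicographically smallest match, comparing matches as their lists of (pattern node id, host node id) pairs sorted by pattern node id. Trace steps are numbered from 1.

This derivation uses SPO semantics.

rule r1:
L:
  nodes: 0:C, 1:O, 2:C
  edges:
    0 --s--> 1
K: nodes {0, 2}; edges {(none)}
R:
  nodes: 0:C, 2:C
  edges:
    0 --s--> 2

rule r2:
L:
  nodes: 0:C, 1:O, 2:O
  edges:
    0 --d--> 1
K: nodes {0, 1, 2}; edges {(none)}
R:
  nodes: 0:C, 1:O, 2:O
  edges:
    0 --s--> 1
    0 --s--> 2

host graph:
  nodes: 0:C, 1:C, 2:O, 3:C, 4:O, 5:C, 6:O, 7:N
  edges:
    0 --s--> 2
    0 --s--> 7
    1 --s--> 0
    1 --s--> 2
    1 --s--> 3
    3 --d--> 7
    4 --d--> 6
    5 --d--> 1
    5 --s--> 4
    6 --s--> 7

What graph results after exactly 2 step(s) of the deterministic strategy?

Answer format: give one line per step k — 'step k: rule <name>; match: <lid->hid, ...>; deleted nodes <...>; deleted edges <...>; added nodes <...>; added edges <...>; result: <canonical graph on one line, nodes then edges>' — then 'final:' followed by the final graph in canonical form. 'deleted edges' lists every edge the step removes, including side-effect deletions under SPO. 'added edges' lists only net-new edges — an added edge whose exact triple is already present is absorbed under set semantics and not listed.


step 1: rule r1; match: 0->0, 1->2, 2->1; deleted nodes 2; deleted edges (0,2,s); (1,2,s); added nodes (none); added edges (0,1,s); result: nodes: 0:C, 1:C, 3:C, 4:O, 5:C, 6:O, 7:N edges: (0,1,s); (0,7,s); (1,0,s); (1,3,s); (3,7,d); (4,6,d); (5,1,d); (5,4,s); (6,7,s)
step 2: rule r1; match: 0->5, 1->4, 2->0; deleted nodes 4; deleted edges (4,6,d); (5,4,s); added nodes (none); added edges (5,0,s); result: nodes: 0:C, 1:C, 3:C, 5:C, 6:O, 7:N edges: (0,1,s); (0,7,s); (1,0,s); (1,3,s); (3,7,d); (5,0,s); (5,1,d); (6,7,s)
final:
nodes: 0:C, 1:C, 3:C, 5:C, 6:O, 7:N
edges: (0,1,s); (0,7,s); (1,0,s); (1,3,s); (3,7,d); (5,0,s); (5,1,d); (6,7,s)


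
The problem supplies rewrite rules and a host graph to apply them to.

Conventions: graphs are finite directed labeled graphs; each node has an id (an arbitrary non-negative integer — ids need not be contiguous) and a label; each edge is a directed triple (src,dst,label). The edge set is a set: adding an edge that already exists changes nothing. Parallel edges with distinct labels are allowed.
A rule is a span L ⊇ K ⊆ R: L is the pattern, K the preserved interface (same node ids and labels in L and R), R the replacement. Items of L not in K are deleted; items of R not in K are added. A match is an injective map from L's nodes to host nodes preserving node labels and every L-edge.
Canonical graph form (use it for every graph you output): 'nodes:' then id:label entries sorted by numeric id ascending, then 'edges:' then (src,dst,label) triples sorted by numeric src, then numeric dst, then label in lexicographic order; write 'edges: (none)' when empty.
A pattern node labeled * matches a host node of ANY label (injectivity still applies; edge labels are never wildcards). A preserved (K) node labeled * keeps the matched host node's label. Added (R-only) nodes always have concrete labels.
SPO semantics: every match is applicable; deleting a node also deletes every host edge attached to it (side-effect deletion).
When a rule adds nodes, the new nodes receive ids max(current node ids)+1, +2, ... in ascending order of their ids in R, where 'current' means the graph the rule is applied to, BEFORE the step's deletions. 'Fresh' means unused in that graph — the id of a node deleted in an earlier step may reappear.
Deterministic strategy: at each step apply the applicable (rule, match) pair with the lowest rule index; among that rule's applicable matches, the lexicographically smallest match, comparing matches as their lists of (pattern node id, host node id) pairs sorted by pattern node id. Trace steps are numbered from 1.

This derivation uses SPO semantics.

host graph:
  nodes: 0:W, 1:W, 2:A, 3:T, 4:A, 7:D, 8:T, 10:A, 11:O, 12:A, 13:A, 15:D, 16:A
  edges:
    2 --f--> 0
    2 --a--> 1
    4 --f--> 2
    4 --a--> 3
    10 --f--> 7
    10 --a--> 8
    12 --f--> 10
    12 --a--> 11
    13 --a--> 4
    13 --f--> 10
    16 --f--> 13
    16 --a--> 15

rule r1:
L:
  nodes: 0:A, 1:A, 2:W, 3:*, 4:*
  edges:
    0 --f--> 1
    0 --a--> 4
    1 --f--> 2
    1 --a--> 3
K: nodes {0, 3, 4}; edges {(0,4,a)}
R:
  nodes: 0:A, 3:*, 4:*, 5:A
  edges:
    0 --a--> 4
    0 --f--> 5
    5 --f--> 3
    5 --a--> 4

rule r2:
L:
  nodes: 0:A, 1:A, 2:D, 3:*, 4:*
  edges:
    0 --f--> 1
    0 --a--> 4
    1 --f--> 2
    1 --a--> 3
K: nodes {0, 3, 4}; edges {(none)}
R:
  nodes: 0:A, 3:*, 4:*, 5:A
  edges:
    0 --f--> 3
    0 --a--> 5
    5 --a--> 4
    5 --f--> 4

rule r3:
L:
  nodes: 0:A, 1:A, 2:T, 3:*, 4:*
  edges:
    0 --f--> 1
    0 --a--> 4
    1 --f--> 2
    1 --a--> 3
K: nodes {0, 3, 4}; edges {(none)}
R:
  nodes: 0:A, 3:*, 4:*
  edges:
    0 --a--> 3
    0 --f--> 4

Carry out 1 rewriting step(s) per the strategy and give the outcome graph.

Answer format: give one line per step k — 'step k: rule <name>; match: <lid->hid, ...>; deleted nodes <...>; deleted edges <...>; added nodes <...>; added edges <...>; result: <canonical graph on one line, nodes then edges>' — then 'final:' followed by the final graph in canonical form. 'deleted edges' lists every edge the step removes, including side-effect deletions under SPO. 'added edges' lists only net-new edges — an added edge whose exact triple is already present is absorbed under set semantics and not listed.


step 1: rule r1; match: 0->4, 1->2, 2->0, 3->1, 4->3; deleted nodes 0, 2; deleted edges (2,0,f); (2,1,a); (4,2,f); added nodes 17; added edges (4,17,f); (17,1,f); (17,3,a); result: nodes: 1:W, 3:T, 4:A, 7:D, 8:T, 10:A, 11:O, 12:A, 13:A, 15:D, 16:A, 17:A edges: (4,3,a); (4,17,f); (10,7,f); (10,8,a); (12,10,f); (12,11,a); (13,4,a); (13,10,f); (16,13,f); (16,15,a); (17,1,f); (17,3,a)
final:
nodes: 1:W, 3:T, 4:A, 7:D, 8:T, 10:A, 11:O, 12:A, 13:A, 15:D, 16:A, 17:A
edges: (4,3,a); (4,17,f); (10,7,f); (10,8,a); (12,10,f); (12,11,a); (13,4,a); (13,10,f); (16,13,f); (16,15,a); (17,1,f); (17,3,a)
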